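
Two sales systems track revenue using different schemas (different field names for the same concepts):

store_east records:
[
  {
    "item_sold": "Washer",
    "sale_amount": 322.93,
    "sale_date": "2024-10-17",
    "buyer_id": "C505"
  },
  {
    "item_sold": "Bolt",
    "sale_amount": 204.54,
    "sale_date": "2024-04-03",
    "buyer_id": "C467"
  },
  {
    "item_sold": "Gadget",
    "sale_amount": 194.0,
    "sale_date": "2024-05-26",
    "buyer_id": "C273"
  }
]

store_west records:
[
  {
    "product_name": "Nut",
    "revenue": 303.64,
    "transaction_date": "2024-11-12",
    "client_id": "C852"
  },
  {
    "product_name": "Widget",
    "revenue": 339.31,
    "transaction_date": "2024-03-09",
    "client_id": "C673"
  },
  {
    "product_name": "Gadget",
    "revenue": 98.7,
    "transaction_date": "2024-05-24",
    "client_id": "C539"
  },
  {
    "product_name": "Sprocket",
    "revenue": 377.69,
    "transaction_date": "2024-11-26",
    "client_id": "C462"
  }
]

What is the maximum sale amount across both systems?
377.69

Reconcile: "sale_amount" (store_east) = "revenue" (store_west) = sale amount

Maximum in store_east: 322.93
Maximum in store_west: 377.69

Overall maximum: max(322.93, 377.69) = 377.69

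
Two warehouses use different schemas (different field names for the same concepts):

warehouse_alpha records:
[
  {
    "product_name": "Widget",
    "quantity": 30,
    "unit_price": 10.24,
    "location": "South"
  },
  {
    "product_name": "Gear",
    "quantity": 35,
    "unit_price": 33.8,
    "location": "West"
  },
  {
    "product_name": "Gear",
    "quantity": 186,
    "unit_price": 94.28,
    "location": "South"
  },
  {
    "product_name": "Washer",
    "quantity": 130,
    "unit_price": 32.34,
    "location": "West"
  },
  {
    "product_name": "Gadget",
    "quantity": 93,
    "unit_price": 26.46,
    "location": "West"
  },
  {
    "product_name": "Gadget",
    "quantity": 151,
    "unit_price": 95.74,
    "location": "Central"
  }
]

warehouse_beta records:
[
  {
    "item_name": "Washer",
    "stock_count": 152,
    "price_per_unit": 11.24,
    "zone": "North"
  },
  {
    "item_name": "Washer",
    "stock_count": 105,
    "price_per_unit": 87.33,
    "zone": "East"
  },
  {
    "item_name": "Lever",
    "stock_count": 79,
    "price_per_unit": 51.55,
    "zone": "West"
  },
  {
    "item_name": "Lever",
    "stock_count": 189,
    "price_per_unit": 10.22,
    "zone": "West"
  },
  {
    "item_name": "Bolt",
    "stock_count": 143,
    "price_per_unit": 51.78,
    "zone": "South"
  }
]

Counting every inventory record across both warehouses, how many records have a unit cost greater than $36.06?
5

Schema mapping: "unit_price" (warehouse_alpha) = "price_per_unit" (warehouse_beta) = unit cost

Records > $36.06 in warehouse_alpha: 2
Records > $36.06 in warehouse_beta: 3

Total count: 2 + 3 = 5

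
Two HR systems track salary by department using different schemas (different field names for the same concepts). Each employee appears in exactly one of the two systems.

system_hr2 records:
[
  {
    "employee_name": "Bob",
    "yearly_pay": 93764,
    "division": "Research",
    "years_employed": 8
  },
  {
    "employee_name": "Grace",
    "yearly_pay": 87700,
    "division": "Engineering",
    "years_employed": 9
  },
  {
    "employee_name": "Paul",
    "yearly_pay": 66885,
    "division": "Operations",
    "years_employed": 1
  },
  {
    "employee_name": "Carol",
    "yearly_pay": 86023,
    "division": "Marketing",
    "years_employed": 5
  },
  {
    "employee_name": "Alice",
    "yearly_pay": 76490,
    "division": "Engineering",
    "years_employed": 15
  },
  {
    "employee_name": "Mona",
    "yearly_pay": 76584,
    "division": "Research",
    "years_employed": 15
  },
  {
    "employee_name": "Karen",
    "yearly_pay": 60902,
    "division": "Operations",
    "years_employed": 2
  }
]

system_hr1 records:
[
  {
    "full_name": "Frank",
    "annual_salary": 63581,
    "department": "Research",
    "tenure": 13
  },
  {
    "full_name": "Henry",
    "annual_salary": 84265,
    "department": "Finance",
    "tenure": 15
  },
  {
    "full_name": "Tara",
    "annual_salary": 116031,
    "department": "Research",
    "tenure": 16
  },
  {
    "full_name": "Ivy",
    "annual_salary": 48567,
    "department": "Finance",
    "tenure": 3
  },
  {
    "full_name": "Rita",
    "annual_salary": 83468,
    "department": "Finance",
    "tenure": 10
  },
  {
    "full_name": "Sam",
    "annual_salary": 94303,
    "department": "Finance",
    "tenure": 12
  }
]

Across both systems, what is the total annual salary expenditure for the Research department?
349960

Schema mappings:
- "division" (system_hr2) = "department" (system_hr1) = department
- "yearly_pay" (system_hr2) = "annual_salary" (system_hr1) = salary

Research salaries from system_hr2: 170348
Research salaries from system_hr1: 179612

Total: 170348 + 179612 = 349960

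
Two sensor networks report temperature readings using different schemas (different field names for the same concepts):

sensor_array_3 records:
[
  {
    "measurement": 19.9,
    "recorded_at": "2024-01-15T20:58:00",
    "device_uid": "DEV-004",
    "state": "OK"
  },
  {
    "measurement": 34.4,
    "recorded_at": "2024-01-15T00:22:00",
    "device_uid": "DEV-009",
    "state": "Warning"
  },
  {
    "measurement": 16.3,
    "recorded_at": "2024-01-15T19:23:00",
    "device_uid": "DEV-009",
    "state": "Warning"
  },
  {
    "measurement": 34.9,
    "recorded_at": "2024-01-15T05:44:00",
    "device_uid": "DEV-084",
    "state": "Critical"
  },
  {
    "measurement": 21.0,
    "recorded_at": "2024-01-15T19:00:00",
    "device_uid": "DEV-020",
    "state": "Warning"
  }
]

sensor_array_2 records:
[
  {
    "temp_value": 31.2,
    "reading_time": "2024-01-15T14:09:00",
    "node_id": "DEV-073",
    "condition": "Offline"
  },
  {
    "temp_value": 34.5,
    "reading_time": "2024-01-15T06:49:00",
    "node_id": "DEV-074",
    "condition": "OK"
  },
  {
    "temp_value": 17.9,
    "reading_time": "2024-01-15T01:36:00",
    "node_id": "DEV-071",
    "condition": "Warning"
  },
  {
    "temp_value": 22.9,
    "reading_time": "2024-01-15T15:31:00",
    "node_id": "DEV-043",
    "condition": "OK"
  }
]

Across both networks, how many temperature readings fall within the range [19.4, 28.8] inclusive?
3

Schema mapping: "measurement" (sensor_array_3) = "temp_value" (sensor_array_2) = temperature

Readings in [19.4, 28.8] from sensor_array_3: 2
Readings in [19.4, 28.8] from sensor_array_2: 1

Total count: 2 + 1 = 3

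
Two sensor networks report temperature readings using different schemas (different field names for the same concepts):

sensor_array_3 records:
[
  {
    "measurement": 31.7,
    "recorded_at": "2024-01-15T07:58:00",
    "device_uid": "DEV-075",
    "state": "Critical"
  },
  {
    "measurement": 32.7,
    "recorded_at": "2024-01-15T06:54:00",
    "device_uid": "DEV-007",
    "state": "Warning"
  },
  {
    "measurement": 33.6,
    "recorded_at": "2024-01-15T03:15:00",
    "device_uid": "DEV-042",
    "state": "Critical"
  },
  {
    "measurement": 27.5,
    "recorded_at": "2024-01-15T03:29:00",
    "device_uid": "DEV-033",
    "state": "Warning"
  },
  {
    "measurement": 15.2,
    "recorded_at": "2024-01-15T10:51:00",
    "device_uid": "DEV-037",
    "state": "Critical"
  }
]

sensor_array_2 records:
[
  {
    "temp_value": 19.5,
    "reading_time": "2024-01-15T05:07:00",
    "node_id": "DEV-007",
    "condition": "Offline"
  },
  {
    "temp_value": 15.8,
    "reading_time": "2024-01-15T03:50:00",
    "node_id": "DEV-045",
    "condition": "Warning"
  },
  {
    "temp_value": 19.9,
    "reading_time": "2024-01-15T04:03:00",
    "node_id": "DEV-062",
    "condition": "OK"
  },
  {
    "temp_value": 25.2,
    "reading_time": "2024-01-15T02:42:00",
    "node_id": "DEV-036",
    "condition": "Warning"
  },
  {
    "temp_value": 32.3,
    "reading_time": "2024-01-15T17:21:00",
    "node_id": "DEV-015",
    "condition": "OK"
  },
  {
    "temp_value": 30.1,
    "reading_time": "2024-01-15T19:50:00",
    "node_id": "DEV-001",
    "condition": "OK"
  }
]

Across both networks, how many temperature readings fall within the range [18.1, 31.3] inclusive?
5

Schema mapping: "measurement" (sensor_array_3) = "temp_value" (sensor_array_2) = temperature

Readings in [18.1, 31.3] from sensor_array_3: 1
Readings in [18.1, 31.3] from sensor_array_2: 4

Total count: 1 + 4 = 5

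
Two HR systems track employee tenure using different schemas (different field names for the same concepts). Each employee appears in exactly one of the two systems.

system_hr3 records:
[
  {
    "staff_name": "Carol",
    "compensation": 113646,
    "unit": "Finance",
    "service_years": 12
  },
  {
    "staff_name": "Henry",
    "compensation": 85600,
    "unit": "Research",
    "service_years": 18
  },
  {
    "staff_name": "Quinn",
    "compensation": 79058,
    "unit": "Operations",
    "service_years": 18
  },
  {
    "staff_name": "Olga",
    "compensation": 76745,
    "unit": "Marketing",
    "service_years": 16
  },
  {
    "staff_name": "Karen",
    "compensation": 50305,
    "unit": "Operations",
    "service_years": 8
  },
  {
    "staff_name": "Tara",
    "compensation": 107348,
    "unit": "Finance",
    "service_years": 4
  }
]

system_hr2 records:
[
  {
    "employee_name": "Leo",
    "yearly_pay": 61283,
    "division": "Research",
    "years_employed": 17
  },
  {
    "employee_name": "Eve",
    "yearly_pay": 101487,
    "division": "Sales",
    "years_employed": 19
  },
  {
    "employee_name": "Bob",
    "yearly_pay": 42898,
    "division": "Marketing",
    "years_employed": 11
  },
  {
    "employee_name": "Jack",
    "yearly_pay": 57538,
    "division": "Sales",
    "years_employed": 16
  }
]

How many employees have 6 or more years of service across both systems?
9

Reconcile schemas: "service_years" (system_hr3) = "years_employed" (system_hr2) = years of service

From system_hr3: 5 employees with >= 6 years
From system_hr2: 4 employees with >= 6 years

Total: 5 + 4 = 9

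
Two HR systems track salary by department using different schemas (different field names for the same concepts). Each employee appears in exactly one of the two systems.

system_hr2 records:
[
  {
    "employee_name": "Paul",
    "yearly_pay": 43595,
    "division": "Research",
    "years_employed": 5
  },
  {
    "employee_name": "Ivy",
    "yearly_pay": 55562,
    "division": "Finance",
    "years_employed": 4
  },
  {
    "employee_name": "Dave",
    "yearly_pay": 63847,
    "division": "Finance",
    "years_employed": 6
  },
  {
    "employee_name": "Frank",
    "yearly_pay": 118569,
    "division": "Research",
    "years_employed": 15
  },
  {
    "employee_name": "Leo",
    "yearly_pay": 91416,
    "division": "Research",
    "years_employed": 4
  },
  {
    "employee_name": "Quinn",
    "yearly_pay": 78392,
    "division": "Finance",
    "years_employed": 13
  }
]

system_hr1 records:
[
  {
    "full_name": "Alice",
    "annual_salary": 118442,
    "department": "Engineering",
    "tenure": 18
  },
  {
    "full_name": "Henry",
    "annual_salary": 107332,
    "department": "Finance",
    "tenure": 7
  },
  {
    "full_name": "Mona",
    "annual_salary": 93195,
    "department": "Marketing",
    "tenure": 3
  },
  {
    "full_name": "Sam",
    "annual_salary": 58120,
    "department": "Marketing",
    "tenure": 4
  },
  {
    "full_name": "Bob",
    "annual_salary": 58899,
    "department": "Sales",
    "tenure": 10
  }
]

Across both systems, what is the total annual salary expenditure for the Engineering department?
118442

Schema mappings:
- "division" (system_hr2) = "department" (system_hr1) = department
- "yearly_pay" (system_hr2) = "annual_salary" (system_hr1) = salary

Engineering salaries from system_hr2: 0
Engineering salaries from system_hr1: 118442

Total: 0 + 118442 = 118442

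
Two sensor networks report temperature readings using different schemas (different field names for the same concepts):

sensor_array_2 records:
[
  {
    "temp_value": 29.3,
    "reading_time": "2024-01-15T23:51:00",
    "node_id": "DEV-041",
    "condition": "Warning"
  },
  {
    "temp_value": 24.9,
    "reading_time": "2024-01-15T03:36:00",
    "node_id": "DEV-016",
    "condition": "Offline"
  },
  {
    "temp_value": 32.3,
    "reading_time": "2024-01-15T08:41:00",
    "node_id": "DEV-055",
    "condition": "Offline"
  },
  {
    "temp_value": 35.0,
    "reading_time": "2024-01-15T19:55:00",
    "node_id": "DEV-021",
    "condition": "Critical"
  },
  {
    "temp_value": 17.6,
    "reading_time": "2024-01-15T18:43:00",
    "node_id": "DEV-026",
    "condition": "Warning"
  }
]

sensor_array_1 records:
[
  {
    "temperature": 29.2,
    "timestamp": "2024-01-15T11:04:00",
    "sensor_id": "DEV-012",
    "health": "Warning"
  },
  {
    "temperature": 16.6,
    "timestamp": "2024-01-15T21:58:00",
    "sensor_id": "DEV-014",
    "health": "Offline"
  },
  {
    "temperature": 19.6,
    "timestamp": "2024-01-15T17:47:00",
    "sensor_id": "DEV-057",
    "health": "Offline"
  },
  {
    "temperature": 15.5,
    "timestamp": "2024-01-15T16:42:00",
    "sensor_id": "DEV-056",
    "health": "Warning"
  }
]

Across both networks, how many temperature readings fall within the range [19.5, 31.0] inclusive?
4

Schema mapping: "temp_value" (sensor_array_2) = "temperature" (sensor_array_1) = temperature

Readings in [19.5, 31.0] from sensor_array_2: 2
Readings in [19.5, 31.0] from sensor_array_1: 2

Total count: 2 + 2 = 4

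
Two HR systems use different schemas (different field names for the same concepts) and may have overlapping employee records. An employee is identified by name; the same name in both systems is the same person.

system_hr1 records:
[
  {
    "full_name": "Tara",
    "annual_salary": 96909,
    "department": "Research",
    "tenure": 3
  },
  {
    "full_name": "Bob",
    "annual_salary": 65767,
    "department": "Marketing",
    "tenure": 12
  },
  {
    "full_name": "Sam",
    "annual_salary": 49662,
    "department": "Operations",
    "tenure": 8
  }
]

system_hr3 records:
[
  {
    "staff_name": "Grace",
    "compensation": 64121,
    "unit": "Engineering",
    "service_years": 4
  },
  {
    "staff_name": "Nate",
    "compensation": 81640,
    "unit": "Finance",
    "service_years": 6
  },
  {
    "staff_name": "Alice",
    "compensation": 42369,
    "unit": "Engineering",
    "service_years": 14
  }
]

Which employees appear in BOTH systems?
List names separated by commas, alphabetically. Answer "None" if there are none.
None

Schema mapping: "full_name" (system_hr1) = "staff_name" (system_hr3) = employee name

Names in system_hr1: ['Bob', 'Sam', 'Tara']
Names in system_hr3: ['Alice', 'Grace', 'Nate']

Intersection: None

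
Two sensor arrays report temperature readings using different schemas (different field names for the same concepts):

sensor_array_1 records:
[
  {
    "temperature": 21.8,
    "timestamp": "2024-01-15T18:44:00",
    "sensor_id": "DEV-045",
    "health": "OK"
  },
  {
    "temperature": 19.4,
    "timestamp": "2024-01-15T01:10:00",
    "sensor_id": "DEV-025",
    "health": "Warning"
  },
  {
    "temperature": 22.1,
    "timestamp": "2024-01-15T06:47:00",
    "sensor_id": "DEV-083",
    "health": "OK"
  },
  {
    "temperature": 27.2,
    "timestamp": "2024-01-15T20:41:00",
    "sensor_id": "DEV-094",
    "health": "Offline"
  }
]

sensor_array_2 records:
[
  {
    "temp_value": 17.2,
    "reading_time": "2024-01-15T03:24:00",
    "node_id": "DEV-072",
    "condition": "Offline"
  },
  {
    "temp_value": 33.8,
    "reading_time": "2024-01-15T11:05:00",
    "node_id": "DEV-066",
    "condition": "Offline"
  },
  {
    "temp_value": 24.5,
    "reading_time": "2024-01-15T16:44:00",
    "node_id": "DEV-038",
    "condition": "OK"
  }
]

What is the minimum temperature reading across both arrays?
17.2

Schema mapping: "temperature" (sensor_array_1) = "temp_value" (sensor_array_2) = temperature reading

Minimum in sensor_array_1: 19.4
Minimum in sensor_array_2: 17.2

Overall minimum: min(19.4, 17.2) = 17.2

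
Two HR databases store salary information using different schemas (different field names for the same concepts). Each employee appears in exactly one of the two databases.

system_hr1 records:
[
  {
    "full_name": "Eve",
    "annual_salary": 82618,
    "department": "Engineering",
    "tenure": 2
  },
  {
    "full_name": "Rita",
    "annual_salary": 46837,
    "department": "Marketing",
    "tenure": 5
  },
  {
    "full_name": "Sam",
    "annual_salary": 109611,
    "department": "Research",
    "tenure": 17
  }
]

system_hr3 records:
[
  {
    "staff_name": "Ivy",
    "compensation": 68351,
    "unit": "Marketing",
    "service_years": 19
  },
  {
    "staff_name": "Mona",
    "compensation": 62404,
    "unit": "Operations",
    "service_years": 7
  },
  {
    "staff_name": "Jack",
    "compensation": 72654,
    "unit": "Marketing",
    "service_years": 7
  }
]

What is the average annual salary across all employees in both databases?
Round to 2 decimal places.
73745.83

Schema mapping: "annual_salary" (system_hr1) = "compensation" (system_hr3) = annual salary

All salaries: [82618, 46837, 109611, 68351, 62404, 72654]
Sum: 442475
Count: 6
Average: 442475 / 6 = 73745.83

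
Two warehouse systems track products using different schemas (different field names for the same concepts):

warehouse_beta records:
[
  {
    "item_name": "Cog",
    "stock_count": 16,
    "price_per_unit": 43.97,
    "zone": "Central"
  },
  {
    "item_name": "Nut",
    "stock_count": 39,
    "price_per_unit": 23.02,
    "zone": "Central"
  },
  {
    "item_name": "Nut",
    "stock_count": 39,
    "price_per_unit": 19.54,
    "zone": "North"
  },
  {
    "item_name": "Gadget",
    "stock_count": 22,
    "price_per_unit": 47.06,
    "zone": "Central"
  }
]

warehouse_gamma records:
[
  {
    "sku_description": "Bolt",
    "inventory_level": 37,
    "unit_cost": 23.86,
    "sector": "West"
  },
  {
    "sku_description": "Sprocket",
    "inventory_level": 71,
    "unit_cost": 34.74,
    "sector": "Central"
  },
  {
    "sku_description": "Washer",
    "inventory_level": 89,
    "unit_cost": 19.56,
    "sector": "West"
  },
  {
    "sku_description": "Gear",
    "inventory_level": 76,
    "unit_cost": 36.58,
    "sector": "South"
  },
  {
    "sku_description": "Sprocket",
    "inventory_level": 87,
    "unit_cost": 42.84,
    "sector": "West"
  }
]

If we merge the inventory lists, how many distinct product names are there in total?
7

Schema mapping: "item_name" (warehouse_beta) = "sku_description" (warehouse_gamma) = product name

Products in warehouse_beta: ['Cog', 'Gadget', 'Nut']
Products in warehouse_gamma: ['Bolt', 'Gear', 'Sprocket', 'Washer']

Union (unique products): ['Bolt', 'Cog', 'Gadget', 'Gear', 'Nut', 'Sprocket', 'Washer']
Count: 7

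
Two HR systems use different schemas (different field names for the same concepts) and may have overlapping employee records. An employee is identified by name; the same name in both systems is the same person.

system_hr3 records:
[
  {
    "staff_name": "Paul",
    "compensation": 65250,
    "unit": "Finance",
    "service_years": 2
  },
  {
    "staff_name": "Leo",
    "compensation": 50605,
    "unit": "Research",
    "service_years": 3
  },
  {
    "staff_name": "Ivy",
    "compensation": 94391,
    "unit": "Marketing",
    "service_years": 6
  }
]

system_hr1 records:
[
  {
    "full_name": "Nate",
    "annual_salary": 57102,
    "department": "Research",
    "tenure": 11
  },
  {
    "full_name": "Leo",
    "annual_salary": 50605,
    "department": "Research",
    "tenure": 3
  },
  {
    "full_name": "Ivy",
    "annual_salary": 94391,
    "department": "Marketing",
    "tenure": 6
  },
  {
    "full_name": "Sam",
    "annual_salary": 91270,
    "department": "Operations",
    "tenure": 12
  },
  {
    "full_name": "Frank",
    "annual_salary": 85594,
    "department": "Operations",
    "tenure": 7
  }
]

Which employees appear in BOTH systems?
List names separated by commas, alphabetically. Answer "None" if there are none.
Ivy, Leo

Schema mapping: "staff_name" (system_hr3) = "full_name" (system_hr1) = employee name

Names in system_hr3: ['Ivy', 'Leo', 'Paul']
Names in system_hr1: ['Frank', 'Ivy', 'Leo', 'Nate', 'Sam']

Intersection: ['Ivy', 'Leo']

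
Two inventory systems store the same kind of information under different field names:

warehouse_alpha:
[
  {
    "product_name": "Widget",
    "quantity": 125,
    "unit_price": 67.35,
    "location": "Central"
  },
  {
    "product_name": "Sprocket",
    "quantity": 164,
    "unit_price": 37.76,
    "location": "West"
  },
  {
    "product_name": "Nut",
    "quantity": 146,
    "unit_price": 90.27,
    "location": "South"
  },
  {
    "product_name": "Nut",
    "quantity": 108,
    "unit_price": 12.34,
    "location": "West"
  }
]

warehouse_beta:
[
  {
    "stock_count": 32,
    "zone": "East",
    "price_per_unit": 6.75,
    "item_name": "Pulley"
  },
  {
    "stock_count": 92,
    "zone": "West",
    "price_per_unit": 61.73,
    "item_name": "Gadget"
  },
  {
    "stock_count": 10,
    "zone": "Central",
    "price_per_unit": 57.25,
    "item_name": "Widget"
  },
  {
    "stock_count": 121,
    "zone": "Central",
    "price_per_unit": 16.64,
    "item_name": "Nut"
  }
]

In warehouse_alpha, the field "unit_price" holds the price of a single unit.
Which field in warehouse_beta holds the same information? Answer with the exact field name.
price_per_unit

In warehouse_alpha, "unit_price" holds the price of a single unit.
The fields in warehouse_beta are: "stock_count", "zone", "price_per_unit", "item_name".
"price_per_unit" is the match: the name refers to the same concept and its values are decimal currency amounts (e.g. 6.75, 61.73).
The other fields ("stock_count", "zone", "item_name") hold different kinds of data.

So "unit_price" in warehouse_alpha corresponds to "price_per_unit" in warehouse_beta.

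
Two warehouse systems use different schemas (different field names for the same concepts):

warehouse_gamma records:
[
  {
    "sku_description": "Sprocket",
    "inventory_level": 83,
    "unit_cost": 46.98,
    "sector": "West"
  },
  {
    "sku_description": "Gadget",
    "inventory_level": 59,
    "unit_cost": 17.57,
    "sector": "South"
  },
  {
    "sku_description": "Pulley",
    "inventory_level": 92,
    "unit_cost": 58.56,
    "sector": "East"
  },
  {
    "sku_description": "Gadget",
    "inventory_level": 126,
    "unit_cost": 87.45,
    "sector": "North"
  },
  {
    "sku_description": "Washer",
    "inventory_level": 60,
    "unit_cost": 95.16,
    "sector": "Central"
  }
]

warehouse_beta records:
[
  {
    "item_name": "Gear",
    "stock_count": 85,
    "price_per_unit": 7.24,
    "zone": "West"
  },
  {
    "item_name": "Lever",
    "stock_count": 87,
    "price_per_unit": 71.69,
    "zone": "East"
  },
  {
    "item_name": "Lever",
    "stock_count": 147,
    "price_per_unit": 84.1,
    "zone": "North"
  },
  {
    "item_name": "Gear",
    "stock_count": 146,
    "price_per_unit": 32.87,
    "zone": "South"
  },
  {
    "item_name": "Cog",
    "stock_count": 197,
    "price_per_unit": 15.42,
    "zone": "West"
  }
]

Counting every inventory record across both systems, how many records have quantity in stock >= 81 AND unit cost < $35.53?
3

Schema mappings:
- "inventory_level" (warehouse_gamma) = "stock_count" (warehouse_beta) = quantity
- "unit_cost" (warehouse_gamma) = "price_per_unit" (warehouse_beta) = unit cost

Records meeting both conditions in warehouse_gamma: 0
Records meeting both conditions in warehouse_beta: 3

Total: 0 + 3 = 3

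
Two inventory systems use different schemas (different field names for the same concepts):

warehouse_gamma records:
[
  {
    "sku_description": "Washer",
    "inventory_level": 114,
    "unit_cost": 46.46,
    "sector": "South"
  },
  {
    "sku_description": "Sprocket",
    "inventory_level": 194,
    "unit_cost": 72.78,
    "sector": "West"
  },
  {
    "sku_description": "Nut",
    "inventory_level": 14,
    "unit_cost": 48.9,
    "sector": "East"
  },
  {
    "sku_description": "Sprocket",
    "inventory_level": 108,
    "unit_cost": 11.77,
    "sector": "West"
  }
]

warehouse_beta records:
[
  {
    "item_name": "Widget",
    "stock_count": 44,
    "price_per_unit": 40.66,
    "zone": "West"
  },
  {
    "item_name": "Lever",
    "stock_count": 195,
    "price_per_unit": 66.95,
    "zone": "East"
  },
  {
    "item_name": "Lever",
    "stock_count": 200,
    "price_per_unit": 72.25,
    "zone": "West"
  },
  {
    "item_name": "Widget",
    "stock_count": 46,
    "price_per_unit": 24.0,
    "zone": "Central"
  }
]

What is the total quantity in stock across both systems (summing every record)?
915

To reconcile these schemas, identify the field holding the quantity in stock in each system:
1. In warehouse_gamma it is "inventory_level"
2. In warehouse_beta it is "stock_count"

From warehouse_gamma: 114 + 194 + 14 + 108 = 430
From warehouse_beta: 44 + 195 + 200 + 46 = 485

Total: 430 + 485 = 915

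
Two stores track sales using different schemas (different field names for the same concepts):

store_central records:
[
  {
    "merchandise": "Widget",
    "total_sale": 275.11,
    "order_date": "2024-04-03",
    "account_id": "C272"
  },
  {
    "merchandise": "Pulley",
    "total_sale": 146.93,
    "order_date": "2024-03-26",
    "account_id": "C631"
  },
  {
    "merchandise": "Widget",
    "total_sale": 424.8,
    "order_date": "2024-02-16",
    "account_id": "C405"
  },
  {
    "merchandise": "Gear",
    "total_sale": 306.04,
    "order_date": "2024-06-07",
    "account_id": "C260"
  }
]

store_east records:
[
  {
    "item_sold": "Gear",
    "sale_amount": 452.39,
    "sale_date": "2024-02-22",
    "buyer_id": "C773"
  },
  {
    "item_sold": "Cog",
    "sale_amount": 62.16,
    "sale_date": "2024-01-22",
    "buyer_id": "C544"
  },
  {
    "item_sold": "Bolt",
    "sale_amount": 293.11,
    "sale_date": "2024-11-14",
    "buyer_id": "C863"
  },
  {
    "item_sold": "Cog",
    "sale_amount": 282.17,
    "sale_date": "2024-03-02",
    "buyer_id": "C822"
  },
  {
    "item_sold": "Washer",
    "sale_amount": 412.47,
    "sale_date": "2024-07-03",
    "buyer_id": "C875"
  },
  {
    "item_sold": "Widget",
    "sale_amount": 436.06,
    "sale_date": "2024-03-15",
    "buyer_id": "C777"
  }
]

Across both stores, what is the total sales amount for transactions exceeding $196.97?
2882.15

Schema mapping: "total_sale" (store_central) = "sale_amount" (store_east) = sale amount

Sum of sales > $196.97 in store_central: 1005.95
Sum of sales > $196.97 in store_east: 1876.2

Total: 1005.95 + 1876.2 = 2882.15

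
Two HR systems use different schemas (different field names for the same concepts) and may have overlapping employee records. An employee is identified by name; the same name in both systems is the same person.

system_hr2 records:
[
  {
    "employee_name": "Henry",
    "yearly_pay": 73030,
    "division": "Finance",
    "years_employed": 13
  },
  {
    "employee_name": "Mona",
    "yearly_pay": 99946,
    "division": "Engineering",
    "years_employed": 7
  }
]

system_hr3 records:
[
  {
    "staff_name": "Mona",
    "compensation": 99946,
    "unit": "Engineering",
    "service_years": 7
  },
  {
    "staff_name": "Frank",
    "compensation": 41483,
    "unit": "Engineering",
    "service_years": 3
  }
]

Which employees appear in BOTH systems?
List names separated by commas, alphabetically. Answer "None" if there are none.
Mona

Schema mapping: "employee_name" (system_hr2) = "staff_name" (system_hr3) = employee name

Names in system_hr2: ['Henry', 'Mona']
Names in system_hr3: ['Frank', 'Mona']

Intersection: ['Mona']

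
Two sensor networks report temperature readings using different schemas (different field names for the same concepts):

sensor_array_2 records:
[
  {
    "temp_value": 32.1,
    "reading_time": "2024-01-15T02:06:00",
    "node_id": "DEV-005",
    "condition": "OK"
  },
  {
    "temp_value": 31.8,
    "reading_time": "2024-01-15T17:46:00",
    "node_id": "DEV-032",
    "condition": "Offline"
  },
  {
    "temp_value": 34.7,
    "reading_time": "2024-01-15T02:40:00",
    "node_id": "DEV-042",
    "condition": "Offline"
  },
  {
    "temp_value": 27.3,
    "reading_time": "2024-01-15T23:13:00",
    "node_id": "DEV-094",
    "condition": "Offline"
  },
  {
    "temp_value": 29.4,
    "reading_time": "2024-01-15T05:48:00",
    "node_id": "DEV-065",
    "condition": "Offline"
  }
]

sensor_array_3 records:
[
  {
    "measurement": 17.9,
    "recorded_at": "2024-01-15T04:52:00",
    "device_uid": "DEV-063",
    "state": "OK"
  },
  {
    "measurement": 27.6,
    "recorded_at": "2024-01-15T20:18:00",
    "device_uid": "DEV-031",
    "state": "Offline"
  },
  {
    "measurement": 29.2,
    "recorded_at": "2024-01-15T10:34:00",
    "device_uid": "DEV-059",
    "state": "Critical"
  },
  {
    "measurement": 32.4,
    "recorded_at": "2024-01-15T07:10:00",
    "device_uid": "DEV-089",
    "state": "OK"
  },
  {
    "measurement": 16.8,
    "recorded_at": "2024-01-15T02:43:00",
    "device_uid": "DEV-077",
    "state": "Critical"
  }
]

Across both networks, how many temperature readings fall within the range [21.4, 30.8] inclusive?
4

Schema mapping: "temp_value" (sensor_array_2) = "measurement" (sensor_array_3) = temperature

Readings in [21.4, 30.8] from sensor_array_2: 2
Readings in [21.4, 30.8] from sensor_array_3: 2

Total count: 2 + 2 = 4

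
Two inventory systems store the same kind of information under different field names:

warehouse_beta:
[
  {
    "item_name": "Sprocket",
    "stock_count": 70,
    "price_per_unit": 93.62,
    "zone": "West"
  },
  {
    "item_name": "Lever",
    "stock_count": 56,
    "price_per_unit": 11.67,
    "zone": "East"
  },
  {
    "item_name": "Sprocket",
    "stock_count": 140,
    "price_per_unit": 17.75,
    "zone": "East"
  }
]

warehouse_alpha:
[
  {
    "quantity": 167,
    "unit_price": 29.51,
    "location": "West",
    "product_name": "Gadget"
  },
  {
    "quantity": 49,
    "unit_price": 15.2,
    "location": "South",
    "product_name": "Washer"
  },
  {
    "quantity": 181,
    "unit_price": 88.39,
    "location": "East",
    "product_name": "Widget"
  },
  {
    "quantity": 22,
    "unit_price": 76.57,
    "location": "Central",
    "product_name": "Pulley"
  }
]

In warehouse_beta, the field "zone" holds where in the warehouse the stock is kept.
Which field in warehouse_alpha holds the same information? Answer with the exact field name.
location

In warehouse_beta, "zone" holds where in the warehouse the stock is kept.
The fields in warehouse_alpha are: "quantity", "unit_price", "location", "product_name".
"location" is the match: the name refers to the same concept and its values are area labels (e.g. 'Central', 'East').
The other fields ("quantity", "unit_price", "product_name") hold different kinds of data.

So "zone" in warehouse_beta corresponds to "location" in warehouse_alpha.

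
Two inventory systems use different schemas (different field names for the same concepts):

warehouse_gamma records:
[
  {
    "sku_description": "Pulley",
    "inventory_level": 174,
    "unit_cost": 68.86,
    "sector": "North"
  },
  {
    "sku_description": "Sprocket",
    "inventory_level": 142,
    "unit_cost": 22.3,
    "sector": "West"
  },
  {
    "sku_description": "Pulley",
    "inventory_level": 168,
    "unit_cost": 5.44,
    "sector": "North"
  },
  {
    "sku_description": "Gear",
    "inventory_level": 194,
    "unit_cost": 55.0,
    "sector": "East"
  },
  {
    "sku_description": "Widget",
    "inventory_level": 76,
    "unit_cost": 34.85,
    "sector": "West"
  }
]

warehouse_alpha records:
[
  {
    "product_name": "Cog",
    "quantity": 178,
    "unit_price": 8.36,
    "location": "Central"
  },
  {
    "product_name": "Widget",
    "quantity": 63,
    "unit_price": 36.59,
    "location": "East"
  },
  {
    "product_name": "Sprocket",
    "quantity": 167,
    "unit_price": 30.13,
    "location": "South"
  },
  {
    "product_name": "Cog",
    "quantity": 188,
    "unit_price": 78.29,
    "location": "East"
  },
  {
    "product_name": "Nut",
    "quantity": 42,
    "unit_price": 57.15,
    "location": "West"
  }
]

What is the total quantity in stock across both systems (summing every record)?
1392

To reconcile these schemas, identify the field holding the quantity in stock in each system:
1. In warehouse_gamma it is "inventory_level"
2. In warehouse_alpha it is "quantity"

From warehouse_gamma: 174 + 142 + 168 + 194 + 76 = 754
From warehouse_alpha: 178 + 63 + 167 + 188 + 42 = 638

Total: 754 + 638 = 1392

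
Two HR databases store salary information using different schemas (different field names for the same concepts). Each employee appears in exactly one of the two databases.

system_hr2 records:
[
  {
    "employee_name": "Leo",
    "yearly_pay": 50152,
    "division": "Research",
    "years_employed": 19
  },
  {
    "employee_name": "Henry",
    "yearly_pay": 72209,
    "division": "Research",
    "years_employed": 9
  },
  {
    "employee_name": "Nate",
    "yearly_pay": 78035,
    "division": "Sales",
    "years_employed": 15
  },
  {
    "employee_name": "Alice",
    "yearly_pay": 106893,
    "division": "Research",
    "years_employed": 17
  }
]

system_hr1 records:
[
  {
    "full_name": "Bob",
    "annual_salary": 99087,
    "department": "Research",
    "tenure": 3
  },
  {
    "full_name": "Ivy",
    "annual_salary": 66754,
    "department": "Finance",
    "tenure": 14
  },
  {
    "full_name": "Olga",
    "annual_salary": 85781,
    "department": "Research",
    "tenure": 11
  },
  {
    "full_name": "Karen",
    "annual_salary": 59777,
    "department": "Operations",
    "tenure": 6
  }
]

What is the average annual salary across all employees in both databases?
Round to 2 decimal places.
77336.00

Schema mapping: "yearly_pay" (system_hr2) = "annual_salary" (system_hr1) = annual salary

All salaries: [50152, 72209, 78035, 106893, 99087, 66754, 85781, 59777]
Sum: 618688
Count: 8
Average: 618688 / 8 = 77336.00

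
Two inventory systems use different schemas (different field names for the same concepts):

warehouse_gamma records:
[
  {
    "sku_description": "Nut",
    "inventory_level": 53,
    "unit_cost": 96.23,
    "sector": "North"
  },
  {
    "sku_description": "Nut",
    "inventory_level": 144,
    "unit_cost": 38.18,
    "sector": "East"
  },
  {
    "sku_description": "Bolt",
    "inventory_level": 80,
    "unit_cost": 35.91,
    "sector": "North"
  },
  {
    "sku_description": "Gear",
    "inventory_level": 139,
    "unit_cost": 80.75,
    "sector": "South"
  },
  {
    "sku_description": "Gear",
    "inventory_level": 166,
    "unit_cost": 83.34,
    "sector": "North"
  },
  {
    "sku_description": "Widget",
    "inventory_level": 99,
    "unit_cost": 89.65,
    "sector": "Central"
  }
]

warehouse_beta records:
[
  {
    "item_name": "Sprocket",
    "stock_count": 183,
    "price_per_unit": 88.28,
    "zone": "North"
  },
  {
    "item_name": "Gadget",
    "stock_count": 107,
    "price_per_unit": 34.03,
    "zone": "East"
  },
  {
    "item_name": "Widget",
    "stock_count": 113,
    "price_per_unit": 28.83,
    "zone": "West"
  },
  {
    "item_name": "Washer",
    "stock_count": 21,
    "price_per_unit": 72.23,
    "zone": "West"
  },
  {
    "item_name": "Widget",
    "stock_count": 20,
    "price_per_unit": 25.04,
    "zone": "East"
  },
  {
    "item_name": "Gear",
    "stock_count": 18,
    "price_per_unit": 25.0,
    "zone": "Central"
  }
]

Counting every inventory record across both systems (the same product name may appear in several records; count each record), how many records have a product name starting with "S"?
1

Schema mapping: "sku_description" (warehouse_gamma) = "item_name" (warehouse_beta) = product name

Records with product name starting with "S" in warehouse_gamma: 0
Records with product name starting with "S" in warehouse_beta: 1

Total: 0 + 1 = 1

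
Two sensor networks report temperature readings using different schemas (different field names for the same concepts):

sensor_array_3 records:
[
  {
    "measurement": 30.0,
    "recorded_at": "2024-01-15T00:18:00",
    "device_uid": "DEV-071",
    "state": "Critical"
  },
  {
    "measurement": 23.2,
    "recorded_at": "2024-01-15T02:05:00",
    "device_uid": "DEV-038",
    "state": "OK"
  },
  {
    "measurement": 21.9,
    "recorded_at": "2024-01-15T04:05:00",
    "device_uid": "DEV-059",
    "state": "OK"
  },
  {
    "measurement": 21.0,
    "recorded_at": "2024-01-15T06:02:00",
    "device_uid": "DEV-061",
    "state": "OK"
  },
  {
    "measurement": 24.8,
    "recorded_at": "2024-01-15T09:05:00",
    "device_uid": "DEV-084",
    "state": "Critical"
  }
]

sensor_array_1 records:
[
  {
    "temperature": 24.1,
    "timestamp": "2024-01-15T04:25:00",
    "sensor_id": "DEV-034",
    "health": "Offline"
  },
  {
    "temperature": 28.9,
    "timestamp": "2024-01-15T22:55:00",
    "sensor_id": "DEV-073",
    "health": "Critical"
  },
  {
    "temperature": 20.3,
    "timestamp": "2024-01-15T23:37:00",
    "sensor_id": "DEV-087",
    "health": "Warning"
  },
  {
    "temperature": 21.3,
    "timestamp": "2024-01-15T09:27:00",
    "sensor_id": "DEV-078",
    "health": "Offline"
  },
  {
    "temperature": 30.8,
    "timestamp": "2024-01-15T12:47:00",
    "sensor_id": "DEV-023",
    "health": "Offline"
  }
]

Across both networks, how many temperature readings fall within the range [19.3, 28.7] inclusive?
7

Schema mapping: "measurement" (sensor_array_3) = "temperature" (sensor_array_1) = temperature

Readings in [19.3, 28.7] from sensor_array_3: 4
Readings in [19.3, 28.7] from sensor_array_1: 3

Total count: 4 + 3 = 7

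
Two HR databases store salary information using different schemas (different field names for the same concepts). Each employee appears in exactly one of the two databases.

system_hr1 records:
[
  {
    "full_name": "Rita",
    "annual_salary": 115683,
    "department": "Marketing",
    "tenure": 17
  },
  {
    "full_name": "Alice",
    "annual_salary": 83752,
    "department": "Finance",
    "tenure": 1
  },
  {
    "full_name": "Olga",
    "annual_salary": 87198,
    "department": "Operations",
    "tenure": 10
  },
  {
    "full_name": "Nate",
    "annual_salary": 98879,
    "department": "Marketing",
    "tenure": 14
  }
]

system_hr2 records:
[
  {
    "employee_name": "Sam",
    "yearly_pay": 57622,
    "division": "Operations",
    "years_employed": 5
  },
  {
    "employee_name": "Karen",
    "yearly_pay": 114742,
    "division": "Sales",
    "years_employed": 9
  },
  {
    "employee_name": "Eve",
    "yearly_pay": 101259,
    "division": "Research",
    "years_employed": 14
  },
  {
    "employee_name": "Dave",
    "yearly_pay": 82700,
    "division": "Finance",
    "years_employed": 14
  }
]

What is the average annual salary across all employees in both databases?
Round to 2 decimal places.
92729.38

Schema mapping: "annual_salary" (system_hr1) = "yearly_pay" (system_hr2) = annual salary

All salaries: [115683, 83752, 87198, 98879, 57622, 114742, 101259, 82700]
Sum: 741835
Count: 8
Average: 741835 / 8 = 92729.38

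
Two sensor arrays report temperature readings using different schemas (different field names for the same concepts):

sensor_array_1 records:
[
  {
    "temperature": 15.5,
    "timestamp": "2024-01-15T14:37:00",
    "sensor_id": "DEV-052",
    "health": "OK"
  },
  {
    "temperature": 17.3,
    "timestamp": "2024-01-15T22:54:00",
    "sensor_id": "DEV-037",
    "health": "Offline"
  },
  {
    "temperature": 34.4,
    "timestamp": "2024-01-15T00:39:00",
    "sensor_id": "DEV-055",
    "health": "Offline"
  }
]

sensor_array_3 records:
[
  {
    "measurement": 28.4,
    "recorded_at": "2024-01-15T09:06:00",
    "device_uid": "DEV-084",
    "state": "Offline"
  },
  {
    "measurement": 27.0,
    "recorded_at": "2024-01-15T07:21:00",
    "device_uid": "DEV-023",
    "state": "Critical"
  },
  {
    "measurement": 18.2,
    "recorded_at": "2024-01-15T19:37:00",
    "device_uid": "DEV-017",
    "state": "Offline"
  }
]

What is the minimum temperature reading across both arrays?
15.5

Schema mapping: "temperature" (sensor_array_1) = "measurement" (sensor_array_3) = temperature reading

Minimum in sensor_array_1: 15.5
Minimum in sensor_array_3: 18.2

Overall minimum: min(15.5, 18.2) = 15.5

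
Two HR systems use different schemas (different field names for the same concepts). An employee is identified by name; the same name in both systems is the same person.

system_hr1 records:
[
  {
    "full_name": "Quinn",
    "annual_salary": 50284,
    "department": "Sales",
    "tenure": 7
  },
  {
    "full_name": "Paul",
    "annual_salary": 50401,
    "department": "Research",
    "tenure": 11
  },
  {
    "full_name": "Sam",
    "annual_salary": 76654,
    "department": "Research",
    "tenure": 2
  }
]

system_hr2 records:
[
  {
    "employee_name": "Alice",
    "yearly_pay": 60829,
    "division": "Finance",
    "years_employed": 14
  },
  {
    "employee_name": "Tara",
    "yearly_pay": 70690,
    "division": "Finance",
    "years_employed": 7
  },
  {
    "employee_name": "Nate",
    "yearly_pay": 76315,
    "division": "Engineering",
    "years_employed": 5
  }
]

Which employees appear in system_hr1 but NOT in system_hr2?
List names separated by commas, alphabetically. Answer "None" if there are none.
Paul, Quinn, Sam

Schema mapping: "full_name" (system_hr1) = "employee_name" (system_hr2) = employee name

Names in system_hr1: ['Paul', 'Quinn', 'Sam']
Names in system_hr2: ['Alice', 'Nate', 'Tara']

In system_hr1 but not system_hr2: ['Paul', 'Quinn', 'Sam']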